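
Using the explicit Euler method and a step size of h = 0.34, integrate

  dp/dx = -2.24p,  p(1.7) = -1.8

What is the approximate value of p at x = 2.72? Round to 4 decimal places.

-0.0244

Euler: p_{n+1} = p_n + h·f(x_n, p_n).
x=1.700000, p=-1.800000: f=4.032000 → p ← -1.800000 + 0.34·4.032000 = -0.429120
x=2.040000, p=-0.429120: f=0.961229 → p ← -0.429120 + 0.34·0.961229 = -0.102302
x=2.380000, p=-0.102302: f=0.229157 → p ← -0.102302 + 0.34·0.229157 = -0.024389
p(2.72) ≈ -0.0244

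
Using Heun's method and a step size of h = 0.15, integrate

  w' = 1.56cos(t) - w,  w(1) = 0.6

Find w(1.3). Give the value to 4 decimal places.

Heun: k1 = f(t_n, w_n); k2 = f(t_n + h, w_n + h·k1); w_{n+1} = w_n + (h/2)·(k1 + k2).
t=1.000000, w=0.600000:
  k1 = f(1.000000, 0.600000) = 0.242872
  k2 = f(1.150000, 0.636431) = 0.000810
  w ← 0.600000 + (0.15/2)·(0.242872 + 0.000810) = 0.618276
t=1.150000, w=0.618276:
  k1 = f(1.150000, 0.618276) = 0.018964
  k2 = f(1.300000, 0.621121) = -0.203823
  w ← 0.618276 + (0.15/2)·(0.018964 + (-0.203823)) = 0.604412
w(1.3) ≈ 0.6044

0.6044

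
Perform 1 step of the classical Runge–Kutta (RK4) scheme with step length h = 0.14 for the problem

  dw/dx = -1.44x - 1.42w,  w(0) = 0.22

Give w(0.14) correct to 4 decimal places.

0.1671

RK4: k1 = f(x_n, w_n); k2 = f(x_n + h/2, w_n + (h/2)·k1); k3 = f(x_n + h/2, w_n + (h/2)·k2); k4 = f(x_n + h, w_n + h·k3); w_{n+1} = w_n + (h/6)·(k1 + 2k2 + 2k3 + k4).
x=0.000000, w=0.220000:
  k1 = f(0.000000, 0.220000) = -0.312400
  k2 = f(0.070000, 0.198132) = -0.382147
  k3 = f(0.070000, 0.193250) = -0.375215
  k4 = f(0.140000, 0.167470) = -0.439407
  w ← 0.220000 + (0.14/6)·(k1 + 2k2 + 2k3 + k4) = 0.167114
w(0.14) ≈ 0.1671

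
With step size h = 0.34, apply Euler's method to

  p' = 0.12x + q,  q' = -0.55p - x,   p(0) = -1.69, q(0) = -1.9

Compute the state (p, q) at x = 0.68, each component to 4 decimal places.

Euler on (p,q): p_{n+1} = p_n + h·p', q_{n+1} = q_n + h·q'.
0.000000: (-1.690000, -1.900000); f=(-1.900000, 0.929500) → (-2.336000, -1.583970)
0.340000: (-2.336000, -1.583970); f=(-1.543170, 0.944800) → (-2.860678, -1.262738)
(p(0.68), q(0.68)) ≈ (-2.8607, -1.2627)

-2.8607, -1.2627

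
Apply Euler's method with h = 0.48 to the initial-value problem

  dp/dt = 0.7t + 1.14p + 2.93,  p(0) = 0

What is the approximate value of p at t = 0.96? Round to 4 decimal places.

3.7437

Euler: p_{n+1} = p_n + h·f(t_n, p_n).
t=0.000000, p=0.000000: f=2.930000 → p ← 0.000000 + 0.48·2.930000 = 1.406400
t=0.480000, p=1.406400: f=4.869296 → p ← 1.406400 + 0.48·4.869296 = 3.743662
p(0.96) ≈ 3.7437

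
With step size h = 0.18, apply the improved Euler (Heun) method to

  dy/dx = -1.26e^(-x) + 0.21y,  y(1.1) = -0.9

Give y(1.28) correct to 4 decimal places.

-1.0054

Heun: k1 = f(x_n, y_n); k2 = f(x_n + h, y_n + h·k1); y_{n+1} = y_n + (h/2)·(k1 + k2).
x=1.100000, y=-0.900000:
  k1 = f(1.100000, -0.900000) = -0.608418
  k2 = f(1.280000, -1.009515) = -0.562325
  y ← -0.900000 + (0.18/2)·(-0.608418 + (-0.562325)) = -1.005367
y(1.28) ≈ -1.0054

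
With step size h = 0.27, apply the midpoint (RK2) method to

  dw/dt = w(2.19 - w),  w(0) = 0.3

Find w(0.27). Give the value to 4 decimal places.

Midpoint: k1 = f(t_n, w_n); k2 = f(t_n + h/2, w_n + (h/2)·k1); w_{n+1} = w_n + h·k2.
t=0.000000, w=0.300000:
  k1 = f(0.000000, 0.300000) = 0.567000
  k2 = f(0.135000, 0.376545) = 0.682847
  w ← 0.300000 + 0.27·0.682847 = 0.484369
w(0.27) ≈ 0.4844

0.4844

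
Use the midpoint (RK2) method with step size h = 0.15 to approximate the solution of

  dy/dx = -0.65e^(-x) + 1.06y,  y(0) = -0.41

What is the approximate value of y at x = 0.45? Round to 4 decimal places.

-0.9660

Midpoint: k1 = f(x_n, y_n); k2 = f(x_n + h/2, y_n + (h/2)·k1); y_{n+1} = y_n + h·k2.
x=0.000000, y=-0.410000:
  k1 = f(0.000000, -0.410000) = -1.084600
  k2 = f(0.075000, -0.491345) = -1.123859
  y ← -0.410000 + 0.15·(-1.123859) = -0.578579
x=0.150000, y=-0.578579:
  k1 = f(0.150000, -0.578579) = -1.172754
  k2 = f(0.225000, -0.666535) = -1.225563
  y ← -0.578579 + 0.15·(-1.225563) = -0.762413
x=0.300000, y=-0.762413:
  k1 = f(0.300000, -0.762413) = -1.289690
  k2 = f(0.375000, -0.859140) = -1.357426
  y ← -0.762413 + 0.15·(-1.357426) = -0.966027
y(0.45) ≈ -0.9660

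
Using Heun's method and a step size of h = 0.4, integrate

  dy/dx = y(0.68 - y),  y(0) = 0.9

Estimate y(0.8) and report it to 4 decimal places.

0.7945

Heun: k1 = f(x_n, y_n); k2 = f(x_n + h, y_n + h·k1); y_{n+1} = y_n + (h/2)·(k1 + k2).
x=0.000000, y=0.900000:
  k1 = f(0.000000, 0.900000) = -0.198000
  k2 = f(0.400000, 0.820800) = -0.115569
  y ← 0.900000 + (0.4/2)·(-0.198000 + (-0.115569)) = 0.837286
x=0.400000, y=0.837286:
  k1 = f(0.400000, 0.837286) = -0.131694
  k2 = f(0.800000, 0.784609) = -0.082077
  y ← 0.837286 + (0.4/2)·(-0.131694 + (-0.082077)) = 0.794532
y(0.8) ≈ 0.7945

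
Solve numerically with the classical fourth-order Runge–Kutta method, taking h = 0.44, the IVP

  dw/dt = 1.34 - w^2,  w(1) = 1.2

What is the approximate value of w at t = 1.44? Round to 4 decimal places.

RK4: k1 = f(t_n, w_n); k2 = f(t_n + h/2, w_n + (h/2)·k1); k3 = f(t_n + h/2, w_n + (h/2)·k2); k4 = f(t_n + h, w_n + h·k3); w_{n+1} = w_n + (h/6)·(k1 + 2k2 + 2k3 + k4).
t=1.000000, w=1.200000:
  k1 = f(1.000000, 1.200000) = -0.100000
  k2 = f(1.220000, 1.178000) = -0.047684
  k3 = f(1.220000, 1.189510) = -0.074933
  k4 = f(1.440000, 1.167030) = -0.021958
  w ← 1.200000 + (0.44/6)·(k1 + 2k2 + 2k3 + k4) = 1.173073
w(1.44) ≈ 1.1731

1.1731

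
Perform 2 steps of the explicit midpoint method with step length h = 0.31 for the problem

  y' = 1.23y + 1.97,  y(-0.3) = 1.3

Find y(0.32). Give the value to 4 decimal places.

Midpoint: k1 = f(t_n, y_n); k2 = f(t_n + h/2, y_n + (h/2)·k1); y_{n+1} = y_n + h·k2.
t=-0.300000, y=1.300000:
  k1 = f(-0.300000, 1.300000) = 3.569000
  k2 = f(-0.145000, 1.853195) = 4.249430
  y ← 1.300000 + 0.31·4.249430 = 2.617323
t=0.010000, y=2.617323:
  k1 = f(0.010000, 2.617323) = 5.189308
  k2 = f(0.165000, 3.421666) = 6.178649
  y ← 2.617323 + 0.31·6.178649 = 4.532704
y(0.32) ≈ 4.5327

4.5327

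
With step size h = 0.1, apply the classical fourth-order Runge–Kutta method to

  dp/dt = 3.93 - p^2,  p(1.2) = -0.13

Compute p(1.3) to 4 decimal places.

0.2613

RK4: k1 = f(t_n, p_n); k2 = f(t_n + h/2, p_n + (h/2)·k1); k3 = f(t_n + h/2, p_n + (h/2)·k2); k4 = f(t_n + h, p_n + h·k3); p_{n+1} = p_n + (h/6)·(k1 + 2k2 + 2k3 + k4).
t=1.200000, p=-0.130000:
  k1 = f(1.200000, -0.130000) = 3.913100
  k2 = f(1.250000, 0.065655) = 3.925689
  k3 = f(1.250000, 0.066284) = 3.925606
  k4 = f(1.300000, 0.262561) = 3.861062
  p ← -0.130000 + (0.1/6)·(k1 + 2k2 + 2k3 + k4) = 0.261279
p(1.3) ≈ 0.2613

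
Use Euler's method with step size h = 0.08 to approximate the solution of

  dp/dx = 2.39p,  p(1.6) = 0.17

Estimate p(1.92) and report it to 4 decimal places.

0.3423

Euler: p_{n+1} = p_n + h·f(x_n, p_n).
x=1.600000, p=0.170000: f=0.406300 → p ← 0.170000 + 0.08·0.406300 = 0.202504
x=1.680000, p=0.202504: f=0.483985 → p ← 0.202504 + 0.08·0.483985 = 0.241223
x=1.760000, p=0.241223: f=0.576522 → p ← 0.241223 + 0.08·0.576522 = 0.287345
x=1.840000, p=0.287345: f=0.686753 → p ← 0.287345 + 0.08·0.686753 = 0.342285
p(1.92) ≈ 0.3423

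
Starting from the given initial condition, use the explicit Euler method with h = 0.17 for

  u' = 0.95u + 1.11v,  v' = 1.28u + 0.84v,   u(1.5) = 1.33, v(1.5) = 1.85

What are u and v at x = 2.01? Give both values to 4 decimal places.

3.6779, 4.1874

Euler on (u,v): u_{n+1} = u_n + h·u', v_{n+1} = v_n + h·v'.
1.500000: (1.330000, 1.850000); f=(3.317000, 3.256400) → (1.893890, 2.403588)
1.670000: (1.893890, 2.403588); f=(4.467178, 4.443193) → (2.653310, 3.158931)
1.840000: (2.653310, 3.158931); f=(6.027058, 6.049739) → (3.677910, 4.187386)
(u(2.01), v(2.01)) ≈ (3.6779, 4.1874)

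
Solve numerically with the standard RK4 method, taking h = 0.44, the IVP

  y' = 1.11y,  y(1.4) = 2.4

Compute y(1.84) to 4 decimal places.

3.9107

RK4: k1 = f(x_n, y_n); k2 = f(x_n + h/2, y_n + (h/2)·k1); k3 = f(x_n + h/2, y_n + (h/2)·k2); k4 = f(x_n + h, y_n + h·k3); y_{n+1} = y_n + (h/6)·(k1 + 2k2 + 2k3 + k4).
x=1.400000, y=2.400000:
  k1 = f(1.400000, 2.400000) = 2.664000
  k2 = f(1.620000, 2.986080) = 3.314549
  k3 = f(1.620000, 3.129201) = 3.473413
  k4 = f(1.840000, 3.928302) = 4.360415
  y ← 2.400000 + (0.44/6)·(k1 + 2k2 + 2k3 + k4) = 3.910691
y(1.84) ≈ 3.9107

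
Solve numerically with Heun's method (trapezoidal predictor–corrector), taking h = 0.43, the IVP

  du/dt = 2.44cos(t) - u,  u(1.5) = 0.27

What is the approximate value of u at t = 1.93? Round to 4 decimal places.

Heun: k1 = f(t_n, u_n); k2 = f(t_n + h, u_n + h·k1); u_{n+1} = u_n + (h/2)·(k1 + k2).
t=1.500000, u=0.270000:
  k1 = f(1.500000, 0.270000) = -0.097401
  k2 = f(1.930000, 0.228117) = -1.085848
  u ← 0.270000 + (0.43/2)·(-0.097401 + (-1.085848)) = 0.015601
u(1.93) ≈ 0.0156

0.0156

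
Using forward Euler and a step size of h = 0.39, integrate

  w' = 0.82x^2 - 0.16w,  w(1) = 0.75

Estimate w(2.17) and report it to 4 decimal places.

Euler: w_{n+1} = w_n + h·f(x_n, w_n).
x=1.000000, w=0.750000: f=0.700000 → w ← 0.750000 + 0.39·0.700000 = 1.023000
x=1.390000, w=1.023000: f=1.420642 → w ← 1.023000 + 0.39·1.420642 = 1.577050
x=1.780000, w=1.577050: f=2.345760 → w ← 1.577050 + 0.39·2.345760 = 2.491897
w(2.17) ≈ 2.4919

2.4919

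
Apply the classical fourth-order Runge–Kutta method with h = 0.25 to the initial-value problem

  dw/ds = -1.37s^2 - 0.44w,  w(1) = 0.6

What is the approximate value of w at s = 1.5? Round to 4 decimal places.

-0.5062

RK4: k1 = f(s_n, w_n); k2 = f(s_n + h/2, w_n + (h/2)·k1); k3 = f(s_n + h/2, w_n + (h/2)·k2); k4 = f(s_n + h, w_n + h·k3); w_{n+1} = w_n + (h/6)·(k1 + 2k2 + 2k3 + k4).
s=1.000000, w=0.600000:
  k1 = f(1.000000, 0.600000) = -1.634000
  k2 = f(1.125000, 0.395750) = -1.908036
  k3 = f(1.125000, 0.361495) = -1.892964
  k4 = f(1.250000, 0.126759) = -2.196399
  w ← 0.600000 + (0.25/6)·(k1 + 2k2 + 2k3 + k4) = 0.123650
s=1.250000, w=0.123650:
  k1 = f(1.250000, 0.123650) = -2.195031
  k2 = f(1.375000, -0.150729) = -2.523836
  k3 = f(1.375000, -0.191829) = -2.505751
  k4 = f(1.500000, -0.502788) = -2.861273
  w ← 0.123650 + (0.25/6)·(k1 + 2k2 + 2k3 + k4) = -0.506162
w(1.5) ≈ -0.5062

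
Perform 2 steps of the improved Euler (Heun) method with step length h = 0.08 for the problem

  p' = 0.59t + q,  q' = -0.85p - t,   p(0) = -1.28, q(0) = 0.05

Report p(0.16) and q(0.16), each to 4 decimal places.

-1.2511, 0.2100

Heun on (p,q): k1 = f(t_n, state_n); k2 = f(t_n + h, state_n + h·k1); state_{n+1} = state_n + (h/2)·(k1 + k2).
0.000000: (-1.280000, 0.050000)
  k1 = (0.050000, 1.088000)
  predictor → (-1.276000, 0.137040)
  k2 = (0.184240, 1.004600)
  → (-1.270630, 0.133704)
0.080000: (-1.270630, 0.133704)
  k1 = (0.180904, 1.000036)
  predictor → (-1.256158, 0.213707)
  k2 = (0.308107, 0.907734)
  → (-1.251070, 0.210015)
(p(0.16), q(0.16)) ≈ (-1.2511, 0.2100)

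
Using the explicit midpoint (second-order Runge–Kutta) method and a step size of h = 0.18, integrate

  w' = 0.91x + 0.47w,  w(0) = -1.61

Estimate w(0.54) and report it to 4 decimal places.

Midpoint: k1 = f(x_n, w_n); k2 = f(x_n + h/2, w_n + (h/2)·k1); w_{n+1} = w_n + h·k2.
x=0.000000, w=-1.610000:
  k1 = f(0.000000, -1.610000) = -0.756700
  k2 = f(0.090000, -1.678103) = -0.706808
  w ← -1.610000 + 0.18·(-0.706808) = -1.737226
x=0.180000, w=-1.737226:
  k1 = f(0.180000, -1.737226) = -0.652696
  k2 = f(0.270000, -1.795968) = -0.598405
  w ← -1.737226 + 0.18·(-0.598405) = -1.844938
x=0.360000, w=-1.844938:
  k1 = f(0.360000, -1.844938) = -0.539521
  k2 = f(0.450000, -1.893495) = -0.480443
  w ← -1.844938 + 0.18·(-0.480443) = -1.931418
w(0.54) ≈ -1.9314

-1.9314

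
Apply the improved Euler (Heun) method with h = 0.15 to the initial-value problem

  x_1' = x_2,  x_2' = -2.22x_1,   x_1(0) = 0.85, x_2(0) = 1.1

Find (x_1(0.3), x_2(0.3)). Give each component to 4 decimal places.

1.0874, 0.4388

Heun on (x_1,x_2): k1 = f(s_n, state_n); k2 = f(s_n + h, state_n + h·k1); state_{n+1} = state_n + (h/2)·(k1 + k2).
0.000000: (0.850000, 1.100000)
  k1 = (1.100000, -1.887000)
  predictor → (1.015000, 0.816950)
  k2 = (0.816950, -2.253300)
  → (0.993771, 0.789478)
0.150000: (0.993771, 0.789478)
  k1 = (0.789478, -2.206172)
  predictor → (1.112193, 0.458552)
  k2 = (0.458552, -2.469068)
  → (1.087373, 0.438834)
(x_1(0.3), x_2(0.3)) ≈ (1.0874, 0.4388)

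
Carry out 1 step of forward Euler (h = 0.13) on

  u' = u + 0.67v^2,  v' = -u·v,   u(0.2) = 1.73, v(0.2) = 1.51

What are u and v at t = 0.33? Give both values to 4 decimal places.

Euler on (u,v): u_{n+1} = u_n + h·u', v_{n+1} = v_n + h·v'.
0.200000: (1.730000, 1.510000); f=(3.257667, -2.612300) → (2.153497, 1.170401)
(u(0.33), v(0.33)) ≈ (2.1535, 1.1704)

2.1535, 1.1704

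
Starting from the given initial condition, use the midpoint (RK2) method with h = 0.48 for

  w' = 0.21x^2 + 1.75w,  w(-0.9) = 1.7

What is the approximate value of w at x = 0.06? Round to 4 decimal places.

Midpoint: k1 = f(x_n, w_n); k2 = f(x_n + h/2, w_n + (h/2)·k1); w_{n+1} = w_n + h·k2.
x=-0.900000, w=1.700000:
  k1 = f(-0.900000, 1.700000) = 3.145100
  k2 = f(-0.660000, 2.454824) = 4.387418
  w ← 1.700000 + 0.48·4.387418 = 3.805961
x=-0.420000, w=3.805961:
  k1 = f(-0.420000, 3.805961) = 6.697475
  k2 = f(-0.180000, 5.413355) = 9.480175
  w ← 3.805961 + 0.48·9.480175 = 8.356444
w(0.06) ≈ 8.3564

8.3564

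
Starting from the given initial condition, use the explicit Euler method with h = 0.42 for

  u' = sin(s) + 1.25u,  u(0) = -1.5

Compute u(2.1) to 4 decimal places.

Euler: u_{n+1} = u_n + h·f(s_n, u_n).
s=0.000000, u=-1.500000: f=-1.875000 → u ← -1.500000 + 0.42·(-1.875000) = -2.287500
s=0.420000, u=-2.287500: f=-2.451615 → u ← -2.287500 + 0.42·(-2.451615) = -3.317178
s=0.840000, u=-3.317178: f=-3.401830 → u ← -3.317178 + 0.42·(-3.401830) = -4.745947
s=1.260000, u=-4.745947: f=-4.980343 → u ← -4.745947 + 0.42·(-4.980343) = -6.837690
s=1.680000, u=-6.837690: f=-7.553070 → u ← -6.837690 + 0.42·(-7.553070) = -10.009980
u(2.1) ≈ -10.0100

-10.0100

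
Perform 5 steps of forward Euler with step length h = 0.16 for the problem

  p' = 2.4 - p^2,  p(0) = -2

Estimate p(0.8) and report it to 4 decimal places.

-8.5771

Euler: p_{n+1} = p_n + h·f(t_n, p_n).
t=0.000000, p=-2.000000: f=-1.600000 → p ← -2.000000 + 0.16·(-1.600000) = -2.256000
t=0.160000, p=-2.256000: f=-2.689536 → p ← -2.256000 + 0.16·(-2.689536) = -2.686326
t=0.320000, p=-2.686326: f=-4.816346 → p ← -2.686326 + 0.16·(-4.816346) = -3.456941
t=0.480000, p=-3.456941: f=-9.550442 → p ← -3.456941 + 0.16·(-9.550442) = -4.985012
t=0.640000, p=-4.985012: f=-22.450343 → p ← -4.985012 + 0.16·(-22.450343) = -8.577067
p(0.8) ≈ -8.5771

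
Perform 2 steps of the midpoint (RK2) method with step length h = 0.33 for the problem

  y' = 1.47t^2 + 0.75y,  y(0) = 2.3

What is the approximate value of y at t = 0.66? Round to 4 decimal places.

Midpoint: k1 = f(t_n, y_n); k2 = f(t_n + h/2, y_n + (h/2)·k1); y_{n+1} = y_n + h·k2.
t=0.000000, y=2.300000:
  k1 = f(0.000000, 2.300000) = 1.725000
  k2 = f(0.165000, 2.584625) = 1.978490
  y ← 2.300000 + 0.33·1.978490 = 2.952902
t=0.330000, y=2.952902:
  k1 = f(0.330000, 2.952902) = 2.374759
  k2 = f(0.495000, 3.344737) = 2.868739
  y ← 2.952902 + 0.33·2.868739 = 3.899586
y(0.66) ≈ 3.8996

3.8996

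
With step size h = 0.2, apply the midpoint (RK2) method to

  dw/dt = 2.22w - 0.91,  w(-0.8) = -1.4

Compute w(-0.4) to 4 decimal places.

-3.8968

Midpoint: k1 = f(t_n, w_n); k2 = f(t_n + h/2, w_n + (h/2)·k1); w_{n+1} = w_n + h·k2.
t=-0.800000, w=-1.400000:
  k1 = f(-0.800000, -1.400000) = -4.018000
  k2 = f(-0.700000, -1.801800) = -4.909996
  w ← -1.400000 + 0.2·(-4.909996) = -2.381999
t=-0.600000, w=-2.381999:
  k1 = f(-0.600000, -2.381999) = -6.198038
  k2 = f(-0.500000, -3.001803) = -7.574003
  w ← -2.381999 + 0.2·(-7.574003) = -3.896800
w(-0.4) ≈ -3.8968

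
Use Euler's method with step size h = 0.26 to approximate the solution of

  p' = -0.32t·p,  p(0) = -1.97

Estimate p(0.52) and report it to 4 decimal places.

Euler: p_{n+1} = p_n + h·f(t_n, p_n).
t=0.000000, p=-1.970000: f=0.000000 → p ← -1.970000 + 0.26·0.000000 = -1.970000
t=0.260000, p=-1.970000: f=0.163904 → p ← -1.970000 + 0.26·0.163904 = -1.927385
p(0.52) ≈ -1.9274

-1.9274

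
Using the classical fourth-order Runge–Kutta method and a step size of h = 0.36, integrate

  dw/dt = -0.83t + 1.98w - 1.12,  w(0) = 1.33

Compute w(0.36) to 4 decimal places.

RK4: k1 = f(t_n, w_n); k2 = f(t_n + h/2, w_n + (h/2)·k1); k3 = f(t_n + h/2, w_n + (h/2)·k2); k4 = f(t_n + h, w_n + h·k3); w_{n+1} = w_n + (h/6)·(k1 + 2k2 + 2k3 + k4).
t=0.000000, w=1.330000:
  k1 = f(0.000000, 1.330000) = 1.513400
  k2 = f(0.180000, 1.602412) = 1.903376
  k3 = f(0.180000, 1.672608) = 2.042363
  k4 = f(0.360000, 2.065251) = 2.670396
  w ← 1.330000 + (0.36/6)·(k1 + 2k2 + 2k3 + k4) = 2.054516
w(0.36) ≈ 2.0545

2.0545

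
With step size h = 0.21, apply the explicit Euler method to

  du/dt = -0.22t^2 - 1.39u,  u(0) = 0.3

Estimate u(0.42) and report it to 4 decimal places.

0.1484

Euler: u_{n+1} = u_n + h·f(t_n, u_n).
t=0.000000, u=0.300000: f=-0.417000 → u ← 0.300000 + 0.21·(-0.417000) = 0.212430
t=0.210000, u=0.212430: f=-0.304980 → u ← 0.212430 + 0.21·(-0.304980) = 0.148384
u(0.42) ≈ 0.1484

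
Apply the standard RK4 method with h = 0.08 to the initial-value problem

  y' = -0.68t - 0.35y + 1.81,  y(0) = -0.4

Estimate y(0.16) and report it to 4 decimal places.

RK4: k1 = f(t_n, y_n); k2 = f(t_n + h/2, y_n + (h/2)·k1); k3 = f(t_n + h/2, y_n + (h/2)·k2); k4 = f(t_n + h, y_n + h·k3); y_{n+1} = y_n + (h/6)·(k1 + 2k2 + 2k3 + k4).
t=0.000000, y=-0.400000:
  k1 = f(0.000000, -0.400000) = 1.950000
  k2 = f(0.040000, -0.322000) = 1.895500
  k3 = f(0.040000, -0.324180) = 1.896263
  k4 = f(0.080000, -0.248299) = 1.842505
  y ← -0.400000 + (0.08/6)·(k1 + 2k2 + 2k3 + k4) = -0.248320
t=0.080000, y=-0.248320:
  k1 = f(0.080000, -0.248320) = 1.842512
  k2 = f(0.120000, -0.174619) = 1.789517
  k3 = f(0.120000, -0.176739) = 1.790259
  k4 = f(0.160000, -0.105099) = 1.737985
  y ← -0.248320 + (0.08/6)·(k1 + 2k2 + 2k3 + k4) = -0.105119
y(0.16) ≈ -0.1051

-0.1051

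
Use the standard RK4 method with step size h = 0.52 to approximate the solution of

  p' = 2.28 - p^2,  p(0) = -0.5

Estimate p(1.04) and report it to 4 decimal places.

1.2526

RK4: k1 = f(t_n, p_n); k2 = f(t_n + h/2, p_n + (h/2)·k1); k3 = f(t_n + h/2, p_n + (h/2)·k2); k4 = f(t_n + h, p_n + h·k3); p_{n+1} = p_n + (h/6)·(k1 + 2k2 + 2k3 + k4).
t=0.000000, p=-0.500000:
  k1 = f(0.000000, -0.500000) = 2.030000
  k2 = f(0.260000, 0.027800) = 2.279227
  k3 = f(0.260000, 0.092599) = 2.271425
  k4 = f(0.520000, 0.681141) = 1.816047
  p ← -0.500000 + (0.52/6)·(k1 + 2k2 + 2k3 + k4) = 0.622104
t=0.520000, p=0.622104:
  k1 = f(0.520000, 0.622104) = 1.892987
  k2 = f(0.780000, 1.114280) = 1.038379
  k3 = f(0.780000, 0.892082) = 1.484189
  k4 = f(1.040000, 1.393882) = 0.337093
  p ← 0.622104 + (0.52/6)·(k1 + 2k2 + 2k3 + k4) = 1.252623
p(1.04) ≈ 1.2526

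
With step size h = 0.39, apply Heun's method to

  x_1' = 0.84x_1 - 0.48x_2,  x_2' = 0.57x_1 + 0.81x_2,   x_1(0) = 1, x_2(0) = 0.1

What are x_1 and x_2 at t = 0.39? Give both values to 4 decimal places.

1.3357, 0.4283

Heun on (x_1,x_2): k1 = f(t_n, state_n); k2 = f(t_n + h, state_n + h·k1); state_{n+1} = state_n + (h/2)·(k1 + k2).
0.000000: (1.000000, 0.100000)
  k1 = (0.792000, 0.651000)
  predictor → (1.308880, 0.353890)
  k2 = (0.929592, 1.032713)
  → (1.335710, 0.428324)
(x_1(0.39), x_2(0.39)) ≈ (1.3357, 0.4283)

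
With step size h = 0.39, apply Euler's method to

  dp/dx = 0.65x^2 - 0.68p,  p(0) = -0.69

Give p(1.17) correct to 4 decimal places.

-0.0912

Euler: p_{n+1} = p_n + h·f(x_n, p_n).
x=0.000000, p=-0.690000: f=0.469200 → p ← -0.690000 + 0.39·0.469200 = -0.507012
x=0.390000, p=-0.507012: f=0.443633 → p ← -0.507012 + 0.39·0.443633 = -0.333995
x=0.780000, p=-0.333995: f=0.622577 → p ← -0.333995 + 0.39·0.622577 = -0.091190
p(1.17) ≈ -0.0912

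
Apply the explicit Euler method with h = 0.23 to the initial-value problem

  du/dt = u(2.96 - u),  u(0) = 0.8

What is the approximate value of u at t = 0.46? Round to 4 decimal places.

Euler: u_{n+1} = u_n + h·f(t_n, u_n).
t=0.000000, u=0.800000: f=1.728000 → u ← 0.800000 + 0.23·1.728000 = 1.197440
t=0.230000, u=1.197440: f=2.110560 → u ← 1.197440 + 0.23·2.110560 = 1.682869
u(0.46) ≈ 1.6829

1.6829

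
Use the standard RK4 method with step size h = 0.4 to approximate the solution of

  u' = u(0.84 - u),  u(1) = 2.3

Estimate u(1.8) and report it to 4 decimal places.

RK4: k1 = f(s_n, u_n); k2 = f(s_n + h/2, u_n + (h/2)·k1); k3 = f(s_n + h/2, u_n + (h/2)·k2); k4 = f(s_n + h, u_n + h·k3); u_{n+1} = u_n + (h/6)·(k1 + 2k2 + 2k3 + k4).
s=1.000000, u=2.300000:
  k1 = f(1.000000, 2.300000) = -3.358000
  k2 = f(1.200000, 1.628400) = -1.283831
  k3 = f(1.200000, 2.043234) = -2.458488
  k4 = f(1.400000, 1.316605) = -0.627500
  u ← 2.300000 + (0.4/6)·(k1 + 2k2 + 2k3 + k4) = 1.535324
s=1.400000, u=1.535324:
  k1 = f(1.400000, 1.535324) = -1.067548
  k2 = f(1.600000, 1.321815) = -0.636870
  k3 = f(1.600000, 1.407950) = -0.799646
  k4 = f(1.800000, 1.215466) = -0.456366
  u ← 1.535324 + (0.4/6)·(k1 + 2k2 + 2k3 + k4) = 1.242195
u(1.8) ≈ 1.2422

1.2422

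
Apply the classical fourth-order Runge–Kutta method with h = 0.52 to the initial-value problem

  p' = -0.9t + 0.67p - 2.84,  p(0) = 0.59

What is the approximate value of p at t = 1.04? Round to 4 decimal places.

RK4: k1 = f(t_n, p_n); k2 = f(t_n + h/2, p_n + (h/2)·k1); k3 = f(t_n + h/2, p_n + (h/2)·k2); k4 = f(t_n + h, p_n + h·k3); p_{n+1} = p_n + (h/6)·(k1 + 2k2 + 2k3 + k4).
t=0.000000, p=0.590000:
  k1 = f(0.000000, 0.590000) = -2.444700
  k2 = f(0.260000, -0.045622) = -3.104567
  k3 = f(0.260000, -0.217187) = -3.219516
  k4 = f(0.520000, -1.084148) = -4.034379
  p ← 0.590000 + (0.52/6)·(k1 + 2k2 + 2k3 + k4) = -1.067694
t=0.520000, p=-1.067694:
  k1 = f(0.520000, -1.067694) = -4.023355
  k2 = f(0.780000, -2.113767) = -4.958224
  k3 = f(0.780000, -2.356833) = -5.121078
  k4 = f(1.040000, -3.730655) = -6.275539
  p ← -1.067694 + (0.52/6)·(k1 + 2k2 + 2k3 + k4) = -3.707344
p(1.04) ≈ -3.7073

-3.7073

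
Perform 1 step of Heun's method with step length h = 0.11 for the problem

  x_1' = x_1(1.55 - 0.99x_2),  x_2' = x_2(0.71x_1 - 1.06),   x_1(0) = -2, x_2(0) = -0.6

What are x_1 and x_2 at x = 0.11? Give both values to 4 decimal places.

Heun on (x_1,x_2): k1 = f(x_n, state_n); k2 = f(x_n + h, state_n + h·k1); state_{n+1} = state_n + (h/2)·(k1 + k2).
0.000000: (-2.000000, -0.600000)
  k1 = (-4.288000, 1.488000)
  predictor → (-2.471680, -0.436320)
  k2 = (-4.898763, 1.228194)
  → (-2.505272, -0.450609)
(x_1(0.11), x_2(0.11)) ≈ (-2.5053, -0.4506)

-2.5053, -0.4506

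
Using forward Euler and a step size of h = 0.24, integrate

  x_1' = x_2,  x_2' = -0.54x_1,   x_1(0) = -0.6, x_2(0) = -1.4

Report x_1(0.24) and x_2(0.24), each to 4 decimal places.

-0.9360, -1.3222

Euler on (x_1,x_2): x_1_{n+1} = x_1_n + h·x_1', x_2_{n+1} = x_2_n + h·x_2'.
0.000000: (-0.600000, -1.400000); f=(-1.400000, 0.324000) → (-0.936000, -1.322240)
(x_1(0.24), x_2(0.24)) ≈ (-0.9360, -1.3222)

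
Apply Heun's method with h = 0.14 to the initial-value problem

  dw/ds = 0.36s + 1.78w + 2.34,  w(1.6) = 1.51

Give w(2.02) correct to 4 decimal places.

5.0078

Heun: k1 = f(s_n, w_n); k2 = f(s_n + h, w_n + h·k1); w_{n+1} = w_n + (h/2)·(k1 + k2).
s=1.600000, w=1.510000:
  k1 = f(1.600000, 1.510000) = 5.603800
  k2 = f(1.740000, 2.294532) = 7.050667
  w ← 1.510000 + (0.14/2)·(5.603800 + 7.050667) = 2.395813
s=1.740000, w=2.395813:
  k1 = f(1.740000, 2.395813) = 7.230947
  k2 = f(1.880000, 3.408145) = 9.083298
  w ← 2.395813 + (0.14/2)·(7.230947 + 9.083298) = 3.537810
s=1.880000, w=3.537810:
  k1 = f(1.880000, 3.537810) = 9.314102
  k2 = f(2.020000, 4.841784) = 11.685576
  w ← 3.537810 + (0.14/2)·(9.314102 + 11.685576) = 5.007787
w(2.02) ≈ 5.0078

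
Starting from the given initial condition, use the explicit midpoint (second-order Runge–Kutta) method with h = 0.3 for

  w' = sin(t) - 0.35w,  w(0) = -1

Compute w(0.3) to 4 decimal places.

-0.8557

Midpoint: k1 = f(t_n, w_n); k2 = f(t_n + h/2, w_n + (h/2)·k1); w_{n+1} = w_n + h·k2.
t=0.000000, w=-1.000000:
  k1 = f(0.000000, -1.000000) = 0.350000
  k2 = f(0.150000, -0.947500) = 0.481063
  w ← -1.000000 + 0.3·0.481063 = -0.855681
w(0.3) ≈ -0.8557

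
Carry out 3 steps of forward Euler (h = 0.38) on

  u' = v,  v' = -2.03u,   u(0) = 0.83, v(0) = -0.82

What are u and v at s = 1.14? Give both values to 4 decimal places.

Euler on (u,v): u_{n+1} = u_n + h·u', v_{n+1} = v_n + h·v'.
0.000000: (0.830000, -0.820000); f=(-0.820000, -1.684900) → (0.518400, -1.460262)
0.380000: (0.518400, -1.460262); f=(-1.460262, -1.052352) → (-0.036500, -1.860156)
0.760000: (-0.036500, -1.860156); f=(-1.860156, 0.074094) → (-0.743359, -1.832000)
(u(1.14), v(1.14)) ≈ (-0.7434, -1.8320)

-0.7434, -1.8320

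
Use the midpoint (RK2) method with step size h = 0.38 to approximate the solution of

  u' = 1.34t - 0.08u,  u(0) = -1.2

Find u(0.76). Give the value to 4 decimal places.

Midpoint: k1 = f(t_n, u_n); k2 = f(t_n + h/2, u_n + (h/2)·k1); u_{n+1} = u_n + h·k2.
t=0.000000, u=-1.200000:
  k1 = f(0.000000, -1.200000) = 0.096000
  k2 = f(0.190000, -1.181760) = 0.349141
  u ← -1.200000 + 0.38·0.349141 = -1.067326
t=0.380000, u=-1.067326:
  k1 = f(0.380000, -1.067326) = 0.594586
  k2 = f(0.570000, -0.954355) = 0.840148
  u ← -1.067326 + 0.38·0.840148 = -0.748070
u(0.76) ≈ -0.7481

-0.7481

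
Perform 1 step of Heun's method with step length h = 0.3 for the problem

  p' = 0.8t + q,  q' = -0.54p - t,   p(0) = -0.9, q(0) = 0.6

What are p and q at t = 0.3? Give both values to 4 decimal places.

-0.6621, 0.6862

Heun on (p,q): k1 = f(t_n, state_n); k2 = f(t_n + h, state_n + h·k1); state_{n+1} = state_n + (h/2)·(k1 + k2).
0.000000: (-0.900000, 0.600000)
  k1 = (0.600000, 0.486000)
  predictor → (-0.720000, 0.745800)
  k2 = (0.985800, 0.088800)
  → (-0.662130, 0.686220)
(p(0.3), q(0.3)) ≈ (-0.6621, 0.6862)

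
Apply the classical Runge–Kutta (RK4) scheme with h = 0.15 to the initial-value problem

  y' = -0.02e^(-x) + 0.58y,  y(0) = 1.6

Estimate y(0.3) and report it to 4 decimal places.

RK4: k1 = f(x_n, y_n); k2 = f(x_n + h/2, y_n + (h/2)·k1); k3 = f(x_n + h/2, y_n + (h/2)·k2); k4 = f(x_n + h, y_n + h·k3); y_{n+1} = y_n + (h/6)·(k1 + 2k2 + 2k3 + k4).
x=0.000000, y=1.600000:
  k1 = f(0.000000, 1.600000) = 0.908000
  k2 = f(0.075000, 1.668100) = 0.948943
  k3 = f(0.075000, 1.671171) = 0.950724
  k4 = f(0.150000, 1.742609) = 0.993499
  y ← 1.600000 + (0.15/6)·(k1 + 2k2 + 2k3 + k4) = 1.742521
x=0.150000, y=1.742521:
  k1 = f(0.150000, 1.742521) = 0.993448
  k2 = f(0.225000, 1.817029) = 1.037907
  k3 = f(0.225000, 1.820364) = 1.039841
  k4 = f(0.300000, 1.898497) = 1.086312
  y ← 1.742521 + (0.15/6)·(k1 + 2k2 + 2k3 + k4) = 1.898402
y(0.3) ≈ 1.8984

1.8984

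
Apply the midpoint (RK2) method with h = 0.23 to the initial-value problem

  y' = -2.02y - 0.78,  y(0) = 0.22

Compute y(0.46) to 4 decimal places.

-0.1353

Midpoint: k1 = f(x_n, y_n); k2 = f(x_n + h/2, y_n + (h/2)·k1); y_{n+1} = y_n + h·k2.
x=0.000000, y=0.220000:
  k1 = f(0.000000, 0.220000) = -1.224400
  k2 = f(0.115000, 0.079194) = -0.939972
  y ← 0.220000 + 0.23·(-0.939972) = 0.003806
x=0.230000, y=0.003806:
  k1 = f(0.230000, 0.003806) = -0.787689
  k2 = f(0.345000, -0.086778) = -0.604709
  y ← 0.003806 + 0.23·(-0.604709) = -0.135277
y(0.46) ≈ -0.1353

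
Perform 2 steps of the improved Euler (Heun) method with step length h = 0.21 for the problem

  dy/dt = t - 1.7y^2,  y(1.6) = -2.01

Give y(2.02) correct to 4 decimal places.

-23.6729

Heun: k1 = f(t_n, y_n); k2 = f(t_n + h, y_n + h·k1); y_{n+1} = y_n + (h/2)·(k1 + k2).
t=1.600000, y=-2.010000:
  k1 = f(1.600000, -2.010000) = -5.268170
  k2 = f(1.810000, -3.116316) = -14.699420
  y ← -2.010000 + (0.21/2)·(-5.268170 + (-14.699420)) = -4.106597
t=1.810000, y=-4.106597:
  k1 = f(1.810000, -4.106597) = -26.859035
  k2 = f(2.020000, -9.746994) = -159.486630
  y ← -4.106597 + (0.21/2)·(-26.859035 + (-159.486630)) = -23.672892
y(2.02) ≈ -23.6729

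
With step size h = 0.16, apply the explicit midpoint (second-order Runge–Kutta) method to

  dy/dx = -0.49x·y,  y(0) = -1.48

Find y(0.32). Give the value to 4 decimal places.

Midpoint: k1 = f(x_n, y_n); k2 = f(x_n + h/2, y_n + (h/2)·k1); y_{n+1} = y_n + h·k2.
x=0.000000, y=-1.480000:
  k1 = f(0.000000, -1.480000) = 0.000000
  k2 = f(0.080000, -1.480000) = 0.058016
  y ← -1.480000 + 0.16·0.058016 = -1.470717
x=0.160000, y=-1.470717:
  k1 = f(0.160000, -1.470717) = 0.115304
  k2 = f(0.240000, -1.461493) = 0.171872
  y ← -1.470717 + 0.16·0.171872 = -1.443218
y(0.32) ≈ -1.4432

-1.4432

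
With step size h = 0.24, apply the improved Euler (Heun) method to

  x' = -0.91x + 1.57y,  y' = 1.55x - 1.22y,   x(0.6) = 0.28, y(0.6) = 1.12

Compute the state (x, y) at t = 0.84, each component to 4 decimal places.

0.5593, 0.9961

Heun on (x,y): k1 = f(t_n, state_n); k2 = f(t_n + h, state_n + h·k1); state_{n+1} = state_n + (h/2)·(k1 + k2).
0.600000: (0.280000, 1.120000)
  k1 = (1.503600, -0.932400)
  predictor → (0.640864, 0.896224)
  k2 = (0.823885, -0.100054)
  → (0.559298, 0.996106)
(x(0.84), y(0.84)) ≈ (0.5593, 0.9961)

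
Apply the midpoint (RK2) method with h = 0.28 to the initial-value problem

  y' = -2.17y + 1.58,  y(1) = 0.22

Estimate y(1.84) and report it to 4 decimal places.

Midpoint: k1 = f(s_n, y_n); k2 = f(s_n + h/2, y_n + (h/2)·k1); y_{n+1} = y_n + h·k2.
s=1.000000, y=0.220000:
  k1 = f(1.000000, 0.220000) = 1.102600
  k2 = f(1.140000, 0.374364) = 0.767630
  y ← 0.220000 + 0.28·0.767630 = 0.434936
s=1.280000, y=0.434936:
  k1 = f(1.280000, 0.434936) = 0.636188
  k2 = f(1.420000, 0.524003) = 0.442914
  y ← 0.434936 + 0.28·0.442914 = 0.558952
s=1.560000, y=0.558952:
  k1 = f(1.560000, 0.558952) = 0.367073
  k2 = f(1.700000, 0.610343) = 0.255556
  y ← 0.558952 + 0.28·0.255556 = 0.630508
y(1.84) ≈ 0.6305

0.6305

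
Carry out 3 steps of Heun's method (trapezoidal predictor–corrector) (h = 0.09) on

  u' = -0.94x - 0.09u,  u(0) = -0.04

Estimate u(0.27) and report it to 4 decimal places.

Heun: k1 = f(x_n, u_n); k2 = f(x_n + h, u_n + h·k1); u_{n+1} = u_n + (h/2)·(k1 + k2).
x=0.000000, u=-0.040000:
  k1 = f(0.000000, -0.040000) = 0.003600
  k2 = f(0.090000, -0.039676) = -0.081029
  u ← -0.040000 + (0.09/2)·(0.003600 + (-0.081029)) = -0.043484
x=0.090000, u=-0.043484:
  k1 = f(0.090000, -0.043484) = -0.080686
  k2 = f(0.180000, -0.050746) = -0.164633
  u ← -0.043484 + (0.09/2)·(-0.080686 + (-0.164633)) = -0.054524
x=0.180000, u=-0.054524:
  k1 = f(0.180000, -0.054524) = -0.164293
  k2 = f(0.270000, -0.069310) = -0.247562
  u ← -0.054524 + (0.09/2)·(-0.164293 + (-0.247562)) = -0.073057
u(0.27) ≈ -0.0731

-0.0731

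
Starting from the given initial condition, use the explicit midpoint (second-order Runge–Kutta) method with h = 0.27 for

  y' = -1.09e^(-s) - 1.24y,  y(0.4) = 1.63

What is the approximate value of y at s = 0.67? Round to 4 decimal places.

1.0363

Midpoint: k1 = f(s_n, y_n); k2 = f(s_n + h/2, y_n + (h/2)·k1); y_{n+1} = y_n + h·k2.
s=0.400000, y=1.630000:
  k1 = f(0.400000, 1.630000) = -2.751849
  k2 = f(0.535000, 1.258500) = -2.198920
  y ← 1.630000 + 0.27·(-2.198920) = 1.036292
y(0.67) ≈ 1.0363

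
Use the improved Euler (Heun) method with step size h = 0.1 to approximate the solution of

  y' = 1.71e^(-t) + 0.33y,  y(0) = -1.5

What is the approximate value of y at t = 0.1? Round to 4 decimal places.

Heun: k1 = f(t_n, y_n); k2 = f(t_n + h, y_n + h·k1); y_{n+1} = y_n + (h/2)·(k1 + k2).
t=0.000000, y=-1.500000:
  k1 = f(0.000000, -1.500000) = 1.215000
  k2 = f(0.100000, -1.378500) = 1.092367
  y ← -1.500000 + (0.1/2)·(1.215000 + 1.092367) = -1.384632
y(0.1) ≈ -1.3846

-1.3846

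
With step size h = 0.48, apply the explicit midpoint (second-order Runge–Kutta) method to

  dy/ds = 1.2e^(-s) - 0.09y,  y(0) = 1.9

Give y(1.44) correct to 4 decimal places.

2.5032

Midpoint: k1 = f(s_n, y_n); k2 = f(s_n + h/2, y_n + (h/2)·k1); y_{n+1} = y_n + h·k2.
s=0.000000, y=1.900000:
  k1 = f(0.000000, 1.900000) = 1.029000
  k2 = f(0.240000, 2.146960) = 0.750727
  y ← 1.900000 + 0.48·0.750727 = 2.260349
s=0.480000, y=2.260349:
  k1 = f(0.480000, 2.260349) = 0.539109
  k2 = f(0.720000, 2.389735) = 0.369027
  y ← 2.260349 + 0.48·0.369027 = 2.437482
s=0.960000, y=2.437482:
  k1 = f(0.960000, 2.437482) = 0.240098
  k2 = f(1.200000, 2.495105) = 0.136874
  y ← 2.437482 + 0.48·0.136874 = 2.503181
y(1.44) ≈ 2.5032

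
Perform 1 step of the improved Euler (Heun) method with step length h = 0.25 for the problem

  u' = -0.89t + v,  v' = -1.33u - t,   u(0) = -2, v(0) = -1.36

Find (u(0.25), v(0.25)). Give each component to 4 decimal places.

-2.2847, -0.6697

Heun on (u,v): k1 = f(t_n, state_n); k2 = f(t_n + h, state_n + h·k1); state_{n+1} = state_n + (h/2)·(k1 + k2).
0.000000: (-2.000000, -1.360000)
  k1 = (-1.360000, 2.660000)
  predictor → (-2.340000, -0.695000)
  k2 = (-0.917500, 2.862200)
  → (-2.284687, -0.669725)
(u(0.25), v(0.25)) ≈ (-2.2847, -0.6697)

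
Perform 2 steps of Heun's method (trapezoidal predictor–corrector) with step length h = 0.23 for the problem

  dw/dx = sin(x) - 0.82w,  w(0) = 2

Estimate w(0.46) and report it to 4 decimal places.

1.4692

Heun: k1 = f(x_n, w_n); k2 = f(x_n + h, w_n + h·k1); w_{n+1} = w_n + (h/2)·(k1 + k2).
x=0.000000, w=2.000000:
  k1 = f(0.000000, 2.000000) = -1.640000
  k2 = f(0.230000, 1.622800) = -1.102718
  w ← 2.000000 + (0.23/2)·(-1.640000 + (-1.102718)) = 1.684587
x=0.230000, w=1.684587:
  k1 = f(0.230000, 1.684587) = -1.153384
  k2 = f(0.460000, 1.419309) = -0.719885
  w ← 1.684587 + (0.23/2)·(-1.153384 + (-0.719885)) = 1.469161
w(0.46) ≈ 1.4692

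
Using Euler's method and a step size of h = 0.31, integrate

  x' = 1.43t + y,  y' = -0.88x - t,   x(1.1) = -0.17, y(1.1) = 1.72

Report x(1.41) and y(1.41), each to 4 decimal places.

0.8508, 1.4254

Euler on (x,y): x_{n+1} = x_n + h·x', y_{n+1} = y_n + h·y'.
1.100000: (-0.170000, 1.720000); f=(3.293000, -0.950400) → (0.850830, 1.425376)
(x(1.41), y(1.41)) ≈ (0.8508, 1.4254)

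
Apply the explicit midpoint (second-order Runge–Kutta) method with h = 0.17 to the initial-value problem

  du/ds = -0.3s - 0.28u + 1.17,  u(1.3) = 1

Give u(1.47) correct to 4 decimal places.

Midpoint: k1 = f(s_n, u_n); k2 = f(s_n + h/2, u_n + (h/2)·k1); u_{n+1} = u_n + h·k2.
s=1.300000, u=1.000000:
  k1 = f(1.300000, 1.000000) = 0.500000
  k2 = f(1.385000, 1.042500) = 0.462600
  u ← 1.000000 + 0.17·0.462600 = 1.078642
u(1.47) ≈ 1.0786

1.0786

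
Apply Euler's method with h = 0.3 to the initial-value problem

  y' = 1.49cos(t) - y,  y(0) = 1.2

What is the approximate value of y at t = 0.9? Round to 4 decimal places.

1.2985

Euler: y_{n+1} = y_n + h·f(t_n, y_n).
t=0.000000, y=1.200000: f=0.290000 → y ← 1.200000 + 0.3·0.290000 = 1.287000
t=0.300000, y=1.287000: f=0.136451 → y ← 1.287000 + 0.3·0.136451 = 1.327935
t=0.600000, y=1.327935: f=-0.098185 → y ← 1.327935 + 0.3·(-0.098185) = 1.298480
y(0.9) ≈ 1.2985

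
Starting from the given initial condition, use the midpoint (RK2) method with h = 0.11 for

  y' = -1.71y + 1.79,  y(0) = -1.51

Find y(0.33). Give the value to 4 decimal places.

-0.4130

Midpoint: k1 = f(t_n, y_n); k2 = f(t_n + h/2, y_n + (h/2)·k1); y_{n+1} = y_n + h·k2.
t=0.000000, y=-1.510000:
  k1 = f(0.000000, -1.510000) = 4.372100
  k2 = f(0.055000, -1.269535) = 3.960904
  y ← -1.510000 + 0.11·3.960904 = -1.074301
t=0.110000, y=-1.074301:
  k1 = f(0.110000, -1.074301) = 3.627054
  k2 = f(0.165000, -0.874813) = 3.285930
  y ← -1.074301 + 0.11·3.285930 = -0.712848
t=0.220000, y=-0.712848:
  k1 = f(0.220000, -0.712848) = 3.008971
  k2 = f(0.275000, -0.547355) = 2.725977
  y ← -0.712848 + 0.11·2.725977 = -0.412991
y(0.33) ≈ -0.4130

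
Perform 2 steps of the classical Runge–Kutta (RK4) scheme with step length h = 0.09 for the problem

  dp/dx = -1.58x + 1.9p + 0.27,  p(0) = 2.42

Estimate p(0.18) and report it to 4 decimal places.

RK4: k1 = f(x_n, p_n); k2 = f(x_n + h/2, p_n + (h/2)·k1); k3 = f(x_n + h/2, p_n + (h/2)·k2); k4 = f(x_n + h, p_n + h·k3); p_{n+1} = p_n + (h/6)·(k1 + 2k2 + 2k3 + k4).
x=0.000000, p=2.420000:
  k1 = f(0.000000, 2.420000) = 4.868000
  k2 = f(0.045000, 2.639060) = 5.213114
  k3 = f(0.045000, 2.654590) = 5.242621
  k4 = f(0.090000, 2.891836) = 5.622288
  p ← 2.420000 + (0.09/6)·(k1 + 2k2 + 2k3 + k4) = 2.891026
x=0.090000, p=2.891026:
  k1 = f(0.090000, 2.891026) = 5.620750
  k2 = f(0.135000, 3.143960) = 6.030224
  k3 = f(0.135000, 3.162386) = 6.065234
  k4 = f(0.180000, 3.436897) = 6.515705
  p ← 2.891026 + (0.09/6)·(k1 + 2k2 + 2k3 + k4) = 3.435937
p(0.18) ≈ 3.4359

3.4359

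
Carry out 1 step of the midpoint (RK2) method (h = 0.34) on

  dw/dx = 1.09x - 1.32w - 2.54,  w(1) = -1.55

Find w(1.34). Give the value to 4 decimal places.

Midpoint: k1 = f(x_n, w_n); k2 = f(x_n + h/2, w_n + (h/2)·k1); w_{n+1} = w_n + h·k2.
x=1.000000, w=-1.550000:
  k1 = f(1.000000, -1.550000) = 0.596000
  k2 = f(1.170000, -1.448680) = 0.647558
  w ← -1.550000 + 0.34·0.647558 = -1.329830
w(1.34) ≈ -1.3298

-1.3298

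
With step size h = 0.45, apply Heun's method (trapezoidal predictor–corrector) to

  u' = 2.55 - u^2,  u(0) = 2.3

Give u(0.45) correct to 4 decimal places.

Heun: k1 = f(t_n, u_n); k2 = f(t_n + h, u_n + h·k1); u_{n+1} = u_n + (h/2)·(k1 + k2).
t=0.000000, u=2.300000:
  k1 = f(0.000000, 2.300000) = -2.740000
  k2 = f(0.450000, 1.067000) = 1.411511
  u ← 2.300000 + (0.45/2)·(-2.740000 + 1.411511) = 2.001090
u(0.45) ≈ 2.0011

2.0011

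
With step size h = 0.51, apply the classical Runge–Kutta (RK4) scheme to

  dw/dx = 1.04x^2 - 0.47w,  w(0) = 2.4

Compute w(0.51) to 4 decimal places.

RK4: k1 = f(x_n, w_n); k2 = f(x_n + h/2, w_n + (h/2)·k1); k3 = f(x_n + h/2, w_n + (h/2)·k2); k4 = f(x_n + h, w_n + h·k3); w_{n+1} = w_n + (h/6)·(k1 + 2k2 + 2k3 + k4).
x=0.000000, w=2.400000:
  k1 = f(0.000000, 2.400000) = -1.128000
  k2 = f(0.255000, 2.112360) = -0.925183
  k3 = f(0.255000, 2.164078) = -0.949491
  k4 = f(0.510000, 1.915760) = -0.629903
  w ← 2.400000 + (0.51/6)·(k1 + 2k2 + 2k3 + k4) = 1.931884
w(0.51) ≈ 1.9319

1.9319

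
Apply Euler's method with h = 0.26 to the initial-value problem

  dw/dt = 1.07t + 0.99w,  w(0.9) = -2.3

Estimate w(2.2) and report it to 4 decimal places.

Euler: w_{n+1} = w_n + h·f(t_n, w_n).
t=0.900000, w=-2.300000: f=-1.314000 → w ← -2.300000 + 0.26·(-1.314000) = -2.641640
t=1.160000, w=-2.641640: f=-1.374024 → w ← -2.641640 + 0.26·(-1.374024) = -2.998886
t=1.420000, w=-2.998886: f=-1.449497 → w ← -2.998886 + 0.26·(-1.449497) = -3.375755
t=1.680000, w=-3.375755: f=-1.544398 → w ← -3.375755 + 0.26·(-1.544398) = -3.777299
t=1.940000, w=-3.777299: f=-1.663726 → w ← -3.777299 + 0.26·(-1.663726) = -4.209868
w(2.2) ≈ -4.2099

-4.2099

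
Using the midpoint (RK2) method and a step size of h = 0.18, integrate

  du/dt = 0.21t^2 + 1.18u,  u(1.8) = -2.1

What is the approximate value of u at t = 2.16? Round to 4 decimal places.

Midpoint: k1 = f(t_n, u_n); k2 = f(t_n + h/2, u_n + (h/2)·k1); u_{n+1} = u_n + h·k2.
t=1.800000, u=-2.100000:
  k1 = f(1.800000, -2.100000) = -1.797600
  k2 = f(1.890000, -2.261784) = -1.918764
  u ← -2.100000 + 0.18·(-1.918764) = -2.445378
t=1.980000, u=-2.445378:
  k1 = f(1.980000, -2.445378) = -2.062261
  k2 = f(2.070000, -2.630981) = -2.204729
  u ← -2.445378 + 0.18·(-2.204729) = -2.842229
u(2.16) ≈ -2.8422

-2.8422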